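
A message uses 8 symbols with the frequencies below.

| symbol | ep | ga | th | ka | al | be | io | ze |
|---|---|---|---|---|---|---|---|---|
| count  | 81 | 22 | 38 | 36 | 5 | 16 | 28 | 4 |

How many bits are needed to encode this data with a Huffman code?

Greedily combine the two least-frequent nodes:
combine ze(4), al(5) → 9
combine 9, be(16) → 25
combine ga(22), 25 → 47
combine io(28), ka(36) → 64
combine th(38), 47 → 85
combine 64, ep(81) → 145
combine 85, 145 → 230
Total encoded bits = sum of merged weights = 9 + 25 + 47 + 64 + 85 + 145 + 230 = 605.

605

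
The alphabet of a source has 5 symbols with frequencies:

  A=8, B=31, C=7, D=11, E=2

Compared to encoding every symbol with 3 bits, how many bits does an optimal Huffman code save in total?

64

Fixed-length: 3 bits × 59 symbols = 177 bits.
Huffman merges:
E(2) + C(7) → 9
A(8) + 9 → 17
D(11) + 17 → 28
28 + B(31) → 59
Huffman total = 9 + 17 + 28 + 59 = 113 bits.
Saving = 177 − 113 = 64 bits.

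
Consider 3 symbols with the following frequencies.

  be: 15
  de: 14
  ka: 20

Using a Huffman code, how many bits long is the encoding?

Merge the two smallest weights repeatedly:
merge de(14) and be(15): 29
merge ka(20) and 29: 49
Total encoded bits = sum of merged weights = 29 + 49 = 78.

78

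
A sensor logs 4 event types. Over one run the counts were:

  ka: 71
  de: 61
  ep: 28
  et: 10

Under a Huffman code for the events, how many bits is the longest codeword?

3

Merge the two lowest-weight nodes at each step:
merge et(10) and ep(28): 38
merge 38 and de(61): 99
merge ka(71) and 99: 170
Maximum depth reached is 3.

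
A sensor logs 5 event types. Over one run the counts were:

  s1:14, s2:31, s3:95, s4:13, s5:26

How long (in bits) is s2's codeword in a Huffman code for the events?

Huffman merges, smallest pair first:
combine s4(13), s1(14) → 27
combine s5(26), 27 → 53
combine s2(31), 53 → 84
combine 84, s3(95) → 179
s2's leaf is at depth 2, giving a 2-bit codeword.

2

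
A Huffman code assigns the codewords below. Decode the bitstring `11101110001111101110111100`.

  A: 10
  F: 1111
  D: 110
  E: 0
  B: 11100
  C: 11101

CDEEFACB

Read left to right; each codeword is recognised as soon as it completes (prefix code):
  11101→C | 110→D | 0→E | 0→E | 1111→F | 10→A | 11101→C | 11100→B
Decoded message: CDEEFACB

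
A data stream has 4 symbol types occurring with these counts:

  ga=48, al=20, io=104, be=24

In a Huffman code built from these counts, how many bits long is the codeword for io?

1

Huffman merges, smallest pair first:
combine al(20), be(24) → 44
combine 44, ga(48) → 92
combine 92, io(104) → 196
io sits one level below the root: a 1-bit codeword.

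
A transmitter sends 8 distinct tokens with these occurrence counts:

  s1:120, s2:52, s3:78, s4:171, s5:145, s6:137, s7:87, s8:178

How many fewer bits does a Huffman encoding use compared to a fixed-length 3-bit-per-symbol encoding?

48

Fixed-length: 3 bits × 968 symbols = 2904 bits.
Huffman merges:
s2(52) + s3(78) → 130
s7(87) + s1(120) → 207
130 + s6(137) → 267
s5(145) + s4(171) → 316
s8(178) + 207 → 385
267 + 316 → 583
385 + 583 → 968
Huffman total = 130 + 207 + 267 + 316 + 385 + 583 + 968 = 2856 bits.
Saving = 2904 − 2856 = 48 bits.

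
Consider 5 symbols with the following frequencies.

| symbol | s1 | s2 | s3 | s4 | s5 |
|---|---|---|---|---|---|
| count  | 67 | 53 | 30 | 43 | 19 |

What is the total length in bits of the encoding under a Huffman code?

473

Merge the two smallest weights repeatedly:
combine s5(19), s3(30) → 49
combine s4(43), 49 → 92
combine s2(53), s1(67) → 120
combine 92, 120 → 212
The encoded length is the sum of every internal node's weight: 49 + 92 + 120 + 212 = 473 bits.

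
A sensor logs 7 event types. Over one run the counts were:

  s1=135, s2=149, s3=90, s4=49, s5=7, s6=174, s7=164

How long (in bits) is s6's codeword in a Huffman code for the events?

2

Repeatedly merge the two smallest:
merge s5(7) and s4(49): 56
merge 56 and s3(90): 146
merge s1(135) and 146: 281
merge s2(149) and s7(164): 313
merge s6(174) and 281: 455
merge 313 and 455: 768
The subtree containing s6 is merged 2 times, so code length = 2.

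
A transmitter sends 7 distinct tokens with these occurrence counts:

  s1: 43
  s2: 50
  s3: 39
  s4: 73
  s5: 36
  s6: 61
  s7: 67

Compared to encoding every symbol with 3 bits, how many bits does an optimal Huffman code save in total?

73

Fixed-length: 3 bits × 369 symbols = 1107 bits.
Huffman merges:
merge s5(36) and s3(39): 75
merge s1(43) and s2(50): 93
merge s6(61) and s7(67): 128
merge s4(73) and 75: 148
merge 93 and 128: 221
merge 148 and 221: 369
Huffman total = 75 + 93 + 128 + 148 + 221 + 369 = 1034 bits.
Saving = 1107 − 1034 = 73 bits.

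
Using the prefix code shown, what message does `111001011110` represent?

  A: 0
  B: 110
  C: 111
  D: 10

CAADCD

Read left to right; each codeword is recognised as soon as it completes (prefix code):
  111→C | 0→A | 0→A | 10→D | 111→C | 10→D
Decoded message: CAADCD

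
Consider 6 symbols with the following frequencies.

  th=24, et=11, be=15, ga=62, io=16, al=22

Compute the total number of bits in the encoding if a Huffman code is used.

Build the Huffman tree bottom-up:
merge et(11) and be(15): 26
merge io(16) and al(22): 38
merge th(24) and 26: 50
merge 38 and 50: 88
merge ga(62) and 88: 150
Each symbol's bit-cost is frequency × depth; summing gives 352 bits (equivalently 26 + 38 + 50 + 88 + 150).

352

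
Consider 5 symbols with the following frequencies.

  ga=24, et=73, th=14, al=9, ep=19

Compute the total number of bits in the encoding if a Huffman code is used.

270

Greedily combine the two least-frequent nodes:
merge al(9) and th(14): 23
merge ep(19) and 23: 42
merge ga(24) and 42: 66
merge 66 and et(73): 139
Total encoded bits = sum of merged weights = 23 + 42 + 66 + 139 = 270.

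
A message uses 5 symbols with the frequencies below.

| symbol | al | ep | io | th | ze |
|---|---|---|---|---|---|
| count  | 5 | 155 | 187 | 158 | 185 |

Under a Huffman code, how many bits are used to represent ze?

Repeatedly merge the two smallest:
merge al(5) and ep(155): 160
merge th(158) and 160: 318
merge ze(185) and io(187): 372
merge 318 and 372: 690
The subtree containing ze is merged 2 times, so code length = 2.

2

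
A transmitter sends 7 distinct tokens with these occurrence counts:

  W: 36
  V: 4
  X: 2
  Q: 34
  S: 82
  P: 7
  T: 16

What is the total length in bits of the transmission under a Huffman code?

Greedily combine the two least-frequent nodes:
merge X(2) and V(4): 6
merge 6 and P(7): 13
merge 13 and T(16): 29
merge 29 and Q(34): 63
merge W(36) and 63: 99
merge S(82) and 99: 181
The encoded length is the sum of every internal node's weight: 6 + 13 + 29 + 63 + 99 + 181 = 391 bits.

391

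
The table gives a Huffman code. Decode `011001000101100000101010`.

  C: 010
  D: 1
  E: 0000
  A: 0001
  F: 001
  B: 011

BFABECDC

Read left to right; each codeword is recognised as soon as it completes (prefix code):
  011→B | 001→F | 0001→A | 011→B | 0000→E | 010→C | 1→D | 010→C
Decoded message: BFABECDC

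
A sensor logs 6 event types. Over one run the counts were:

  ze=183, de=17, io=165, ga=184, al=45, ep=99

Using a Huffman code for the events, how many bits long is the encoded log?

1609

Build the Huffman tree bottom-up:
de(17) + al(45) → 62
62 + ep(99) → 161
161 + io(165) → 326
ze(183) + ga(184) → 367
326 + 367 → 693
Each symbol's bit-cost is frequency × depth; summing gives 1609 bits (equivalently 62 + 161 + 326 + 367 + 693).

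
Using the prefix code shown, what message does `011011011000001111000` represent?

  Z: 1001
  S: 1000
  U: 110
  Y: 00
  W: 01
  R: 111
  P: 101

Read left to right; each codeword is recognised as soon as it completes (prefix code):
  01→W | 101→P | 101→P | 1000→S | 00→Y | 111→R | 1000→S
Decoded message: WPPSYRS

WPPSYRS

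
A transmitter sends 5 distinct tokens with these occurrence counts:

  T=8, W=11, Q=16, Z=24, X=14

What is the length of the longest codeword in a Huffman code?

3

Merge the two lowest-weight nodes at each step:
merge T(8) and W(11): 19
merge X(14) and Q(16): 30
merge 19 and Z(24): 43
merge 30 and 43: 73
The first pair merged (T, W) ends up deepest, at depth 3.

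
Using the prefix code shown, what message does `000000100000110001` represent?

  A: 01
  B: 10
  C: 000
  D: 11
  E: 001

CCBCABE

Read left to right; each codeword is recognised as soon as it completes (prefix code):
  000→C | 000→C | 10→B | 000→C | 01→A | 10→B | 001→E
Decoded message: CCBCABE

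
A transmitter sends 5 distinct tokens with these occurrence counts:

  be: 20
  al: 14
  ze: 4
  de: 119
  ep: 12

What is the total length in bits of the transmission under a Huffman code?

Merge the two smallest weights repeatedly:
combine ze(4), ep(12) → 16
combine al(14), 16 → 30
combine be(20), 30 → 50
combine 50, de(119) → 169
Total encoded bits = sum of merged weights = 16 + 30 + 50 + 169 = 265.

265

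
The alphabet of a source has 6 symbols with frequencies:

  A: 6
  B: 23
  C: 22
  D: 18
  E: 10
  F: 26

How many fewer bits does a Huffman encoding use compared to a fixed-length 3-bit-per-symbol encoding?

Fixed-length: 3 bits × 105 symbols = 315 bits.
Huffman merges:
combine A(6), E(10) → 16
combine 16, D(18) → 34
combine C(22), B(23) → 45
combine F(26), 34 → 60
combine 45, 60 → 105
Huffman total = 16 + 34 + 45 + 60 + 105 = 260 bits.
Saving = 315 − 260 = 55 bits.

55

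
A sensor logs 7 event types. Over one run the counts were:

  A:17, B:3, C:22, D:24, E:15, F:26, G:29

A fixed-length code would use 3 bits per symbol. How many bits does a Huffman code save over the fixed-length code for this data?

Fixed-length: 3 bits × 136 symbols = 408 bits.
Huffman merges:
combine B(3), E(15) → 18
combine A(17), 18 → 35
combine C(22), D(24) → 46
combine F(26), G(29) → 55
combine 35, 46 → 81
combine 55, 81 → 136
Huffman total = 18 + 35 + 46 + 55 + 81 + 136 = 371 bits.
Saving = 408 − 371 = 37 bits.

37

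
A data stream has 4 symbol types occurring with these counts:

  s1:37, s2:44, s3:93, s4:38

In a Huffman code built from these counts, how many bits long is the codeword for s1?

3

Build the tree from the bottom:
merge s1(37) and s4(38): 75
merge s2(44) and 75: 119
merge s3(93) and 119: 212
s1 sits 3 levels below the root, so its codeword is 3 bits.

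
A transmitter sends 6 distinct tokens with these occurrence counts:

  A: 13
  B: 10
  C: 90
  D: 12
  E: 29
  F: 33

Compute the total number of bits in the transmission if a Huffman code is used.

Greedily combine the two least-frequent nodes:
B(10) + D(12) → 22
A(13) + 22 → 35
E(29) + F(33) → 62
35 + 62 → 97
C(90) + 97 → 187
Each symbol's bit-cost is frequency × depth; summing gives 403 bits (equivalently 22 + 35 + 62 + 97 + 187).

403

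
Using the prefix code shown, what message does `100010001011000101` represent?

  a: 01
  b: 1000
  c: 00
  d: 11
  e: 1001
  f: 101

bbfbf

Read left to right; each codeword is recognised as soon as it completes (prefix code):
  1000→b | 1000→b | 101→f | 1000→b | 101→f
Decoded message: bbfbf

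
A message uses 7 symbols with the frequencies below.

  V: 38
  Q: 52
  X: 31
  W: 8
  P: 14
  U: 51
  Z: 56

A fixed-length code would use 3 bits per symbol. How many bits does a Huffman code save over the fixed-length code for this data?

Fixed-length: 3 bits × 250 symbols = 750 bits.
Huffman merges:
merge W(8) and P(14): 22
merge 22 and X(31): 53
merge V(38) and U(51): 89
merge Q(52) and 53: 105
merge Z(56) and 89: 145
merge 105 and 145: 250
Huffman total = 22 + 53 + 89 + 105 + 145 + 250 = 664 bits.
Saving = 750 − 664 = 86 bits.

86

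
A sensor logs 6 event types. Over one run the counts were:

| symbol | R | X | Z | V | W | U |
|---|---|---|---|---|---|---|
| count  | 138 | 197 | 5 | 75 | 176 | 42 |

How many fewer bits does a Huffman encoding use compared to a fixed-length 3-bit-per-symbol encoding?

464

Fixed-length: 3 bits × 633 symbols = 1899 bits.
Huffman merges:
merge Z(5) and U(42): 47
merge 47 and V(75): 122
merge 122 and R(138): 260
merge W(176) and X(197): 373
merge 260 and 373: 633
Huffman total = 47 + 122 + 260 + 373 + 633 = 1435 bits.
Saving = 1899 − 1435 = 464 bits.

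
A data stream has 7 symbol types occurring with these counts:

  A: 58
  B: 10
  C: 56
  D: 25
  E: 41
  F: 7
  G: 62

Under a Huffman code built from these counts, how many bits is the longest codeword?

5

Merge the two lowest-weight nodes at each step:
merge F(7) and B(10): 17
merge 17 and D(25): 42
merge E(41) and 42: 83
merge C(56) and A(58): 114
merge G(62) and 83: 145
merge 114 and 145: 259
The first pair merged (F, B) ends up deepest, at depth 5.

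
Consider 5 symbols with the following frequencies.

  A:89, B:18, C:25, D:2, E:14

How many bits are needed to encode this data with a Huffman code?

257

Greedily combine the two least-frequent nodes:
D(2) + E(14) → 16
16 + B(18) → 34
C(25) + 34 → 59
59 + A(89) → 148
Each symbol's bit-cost is frequency × depth; summing gives 257 bits (equivalently 16 + 34 + 59 + 148).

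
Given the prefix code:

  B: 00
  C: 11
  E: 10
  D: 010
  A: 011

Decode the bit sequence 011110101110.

ACDCE

Read left to right; each codeword is recognised as soon as it completes (prefix code):
  011→A | 11→C | 010→D | 11→C | 10→E
Decoded message: ACDCE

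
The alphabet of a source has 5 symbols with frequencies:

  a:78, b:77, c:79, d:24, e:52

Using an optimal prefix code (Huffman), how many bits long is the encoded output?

Build the Huffman tree bottom-up:
merge d(24) and e(52): 76
merge 76 and b(77): 153
merge a(78) and c(79): 157
merge 153 and 157: 310
The encoded length is the sum of every internal node's weight: 76 + 153 + 157 + 310 = 696 bits.

696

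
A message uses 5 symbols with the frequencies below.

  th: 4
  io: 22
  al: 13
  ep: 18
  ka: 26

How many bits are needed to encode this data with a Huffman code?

183

Merge the two smallest weights repeatedly:
th(4) + al(13) → 17
17 + ep(18) → 35
io(22) + ka(26) → 48
35 + 48 → 83
The encoded length is the sum of every internal node's weight: 17 + 35 + 48 + 83 = 183 bits.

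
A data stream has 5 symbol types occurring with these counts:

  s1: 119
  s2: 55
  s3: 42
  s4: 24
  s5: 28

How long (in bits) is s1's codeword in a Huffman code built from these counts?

Huffman merges, smallest pair first:
combine s4(24), s5(28) → 52
combine s3(42), 52 → 94
combine s2(55), 94 → 149
combine s1(119), 149 → 268
s1 sits one level below the root: a 1-bit codeword.

1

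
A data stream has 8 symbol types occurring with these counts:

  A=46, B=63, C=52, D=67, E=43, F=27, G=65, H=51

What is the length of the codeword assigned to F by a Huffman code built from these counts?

Repeatedly merge the two smallest:
combine F(27), E(43) → 70
combine A(46), H(51) → 97
combine C(52), B(63) → 115
combine G(65), D(67) → 132
combine 70, 97 → 167
combine 115, 132 → 247
combine 167, 247 → 414
F's leaf is at depth 3, giving a 3-bit codeword.

3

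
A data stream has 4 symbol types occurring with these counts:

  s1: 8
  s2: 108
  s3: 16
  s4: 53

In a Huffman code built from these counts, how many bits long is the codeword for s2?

1

Huffman merges, smallest pair first:
combine s1(8), s3(16) → 24
combine 24, s4(53) → 77
combine 77, s2(108) → 185
s2 is a child of the root — depth 1, so its codeword is a single bit.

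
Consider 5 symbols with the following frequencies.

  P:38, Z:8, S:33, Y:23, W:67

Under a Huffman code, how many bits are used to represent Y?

Build the tree from the bottom:
Z(8) + Y(23) → 31
31 + S(33) → 64
P(38) + 64 → 102
W(67) + 102 → 169
Y's leaf is at depth 4, giving a 4-bit codeword.

4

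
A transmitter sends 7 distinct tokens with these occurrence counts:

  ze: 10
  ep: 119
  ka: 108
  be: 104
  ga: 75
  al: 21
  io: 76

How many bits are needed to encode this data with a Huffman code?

1343

Merge the two smallest weights repeatedly:
merge ze(10) and al(21): 31
merge 31 and ga(75): 106
merge io(76) and be(104): 180
merge 106 and ka(108): 214
merge ep(119) and 180: 299
merge 214 and 299: 513
The encoded length is the sum of every internal node's weight: 31 + 106 + 180 + 214 + 299 + 513 = 1343 bits.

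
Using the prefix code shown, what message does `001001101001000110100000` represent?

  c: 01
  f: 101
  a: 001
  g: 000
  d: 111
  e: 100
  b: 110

aafagbeg

Read left to right; each codeword is recognised as soon as it completes (prefix code):
  001→a | 001→a | 101→f | 001→a | 000→g | 110→b | 100→e | 000→g
Decoded message: aafagbeg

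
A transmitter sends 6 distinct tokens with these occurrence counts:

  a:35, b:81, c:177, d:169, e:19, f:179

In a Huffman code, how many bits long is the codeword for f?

Repeatedly merge the two smallest:
merge e(19) and a(35): 54
merge 54 and b(81): 135
merge 135 and d(169): 304
merge c(177) and f(179): 356
merge 304 and 356: 660
f's leaf is at depth 2, giving a 2-bit codeword.

2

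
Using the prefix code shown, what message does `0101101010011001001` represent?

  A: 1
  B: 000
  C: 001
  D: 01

Read left to right; each codeword is recognised as soon as it completes (prefix code):
  01→D | 01→D | 1→A | 01→D | 01→D | 001→C | 1→A | 001→C | 001→C
Decoded message: DDADDCACC

DDADDCACC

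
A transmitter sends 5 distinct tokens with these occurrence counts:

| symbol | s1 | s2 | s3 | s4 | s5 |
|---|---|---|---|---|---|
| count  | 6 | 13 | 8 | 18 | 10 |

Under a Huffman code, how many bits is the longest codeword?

3

Merge the two lowest-weight nodes at each step:
combine s1(6), s3(8) → 14
combine s5(10), s2(13) → 23
combine 14, s4(18) → 32
combine 23, 32 → 55
Maximum depth reached is 3.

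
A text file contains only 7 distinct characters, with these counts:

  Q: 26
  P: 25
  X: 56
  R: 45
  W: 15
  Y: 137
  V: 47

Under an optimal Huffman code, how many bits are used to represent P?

Build the tree from the bottom:
merge W(15) and P(25): 40
merge Q(26) and 40: 66
merge R(45) and V(47): 92
merge X(56) and 66: 122
merge 92 and 122: 214
merge Y(137) and 214: 351
P's leaf is at depth 5, giving a 5-bit codeword.

5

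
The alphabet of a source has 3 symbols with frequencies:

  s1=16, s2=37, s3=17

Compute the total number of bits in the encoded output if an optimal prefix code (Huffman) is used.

Greedily combine the two least-frequent nodes:
combine s1(16), s3(17) → 33
combine 33, s2(37) → 70
Each symbol's bit-cost is frequency × depth; summing gives 103 bits (equivalently 33 + 70).

103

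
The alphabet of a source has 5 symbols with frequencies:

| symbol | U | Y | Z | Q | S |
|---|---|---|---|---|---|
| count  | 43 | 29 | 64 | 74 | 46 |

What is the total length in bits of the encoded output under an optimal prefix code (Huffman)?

584

Merge the two smallest weights repeatedly:
Y(29) + U(43) → 72
S(46) + Z(64) → 110
72 + Q(74) → 146
110 + 146 → 256
Total encoded bits = sum of merged weights = 72 + 110 + 146 + 256 = 584.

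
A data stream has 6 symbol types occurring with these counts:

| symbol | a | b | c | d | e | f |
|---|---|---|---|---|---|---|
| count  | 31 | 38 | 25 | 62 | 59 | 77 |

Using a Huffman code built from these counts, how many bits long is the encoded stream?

Greedily combine the two least-frequent nodes:
merge c(25) and a(31): 56
merge b(38) and 56: 94
merge e(59) and d(62): 121
merge f(77) and 94: 171
merge 121 and 171: 292
The encoded length is the sum of every internal node's weight: 56 + 94 + 121 + 171 + 292 = 734 bits.

734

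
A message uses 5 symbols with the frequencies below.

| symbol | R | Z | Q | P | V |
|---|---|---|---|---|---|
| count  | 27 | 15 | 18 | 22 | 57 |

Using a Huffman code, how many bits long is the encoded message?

303

Merge the two smallest weights repeatedly:
merge Z(15) and Q(18): 33
merge P(22) and R(27): 49
merge 33 and 49: 82
merge V(57) and 82: 139
Total encoded bits = sum of merged weights = 33 + 49 + 82 + 139 = 303.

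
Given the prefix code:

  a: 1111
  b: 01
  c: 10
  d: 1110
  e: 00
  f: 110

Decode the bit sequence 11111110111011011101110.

Read left to right; each codeword is recognised as soon as it completes (prefix code):
  1111→a | 1110→d | 1110→d | 110→f | 1110→d | 1110→d
Decoded message: addfdd

addfdd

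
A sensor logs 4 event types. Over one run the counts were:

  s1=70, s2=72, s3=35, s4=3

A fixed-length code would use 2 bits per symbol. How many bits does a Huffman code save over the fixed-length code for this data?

34

Fixed-length: 2 bits × 180 symbols = 360 bits.
Huffman merges:
merge s4(3) and s3(35): 38
merge 38 and s1(70): 108
merge s2(72) and 108: 180
Huffman total = 38 + 108 + 180 = 326 bits.
Saving = 360 − 326 = 34 bits.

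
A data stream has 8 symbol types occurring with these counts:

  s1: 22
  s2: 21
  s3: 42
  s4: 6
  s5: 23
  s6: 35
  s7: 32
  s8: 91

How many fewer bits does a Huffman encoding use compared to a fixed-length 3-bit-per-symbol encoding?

64

Fixed-length: 3 bits × 272 symbols = 816 bits.
Huffman merges:
combine s4(6), s2(21) → 27
combine s1(22), s5(23) → 45
combine 27, s7(32) → 59
combine s6(35), s3(42) → 77
combine 45, 59 → 104
combine 77, s8(91) → 168
combine 104, 168 → 272
Huffman total = 27 + 45 + 59 + 77 + 104 + 168 + 272 = 752 bits.
Saving = 816 − 752 = 64 bits.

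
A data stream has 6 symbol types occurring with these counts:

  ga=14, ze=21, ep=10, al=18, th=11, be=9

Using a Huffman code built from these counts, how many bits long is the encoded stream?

210

Merge the two smallest weights repeatedly:
combine be(9), ep(10) → 19
combine th(11), ga(14) → 25
combine al(18), 19 → 37
combine ze(21), 25 → 46
combine 37, 46 → 83
Total encoded bits = sum of merged weights = 19 + 25 + 37 + 46 + 83 = 210.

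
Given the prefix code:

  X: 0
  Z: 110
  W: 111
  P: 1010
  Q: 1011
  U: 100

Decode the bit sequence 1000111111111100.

UXWWWU

Read left to right; each codeword is recognised as soon as it completes (prefix code):
  100→U | 0→X | 111→W | 111→W | 111→W | 100→U
Decoded message: UXWWWU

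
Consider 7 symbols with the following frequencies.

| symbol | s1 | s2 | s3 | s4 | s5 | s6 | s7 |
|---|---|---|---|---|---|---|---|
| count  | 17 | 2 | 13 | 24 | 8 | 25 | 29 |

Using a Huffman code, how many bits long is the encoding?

Greedily combine the two least-frequent nodes:
merge s2(2) and s5(8): 10
merge 10 and s3(13): 23
merge s1(17) and 23: 40
merge s4(24) and s6(25): 49
merge s7(29) and 40: 69
merge 49 and 69: 118
Each symbol's bit-cost is frequency × depth; summing gives 309 bits (equivalently 10 + 23 + 40 + 49 + 69 + 118).

309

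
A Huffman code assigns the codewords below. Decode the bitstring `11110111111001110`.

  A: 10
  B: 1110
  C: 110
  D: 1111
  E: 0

Read left to right; each codeword is recognised as soon as it completes (prefix code):
  1111→D | 0→E | 1111→D | 110→C | 0→E | 1110→B
Decoded message: DEDCEB

DEDCEB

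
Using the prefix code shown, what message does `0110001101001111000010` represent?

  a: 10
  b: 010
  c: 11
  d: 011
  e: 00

dedbdceea

Read left to right; each codeword is recognised as soon as it completes (prefix code):
  011→d | 00→e | 011→d | 010→b | 011→d | 11→c | 00→e | 00→e | 10→a
Decoded message: dedbdceea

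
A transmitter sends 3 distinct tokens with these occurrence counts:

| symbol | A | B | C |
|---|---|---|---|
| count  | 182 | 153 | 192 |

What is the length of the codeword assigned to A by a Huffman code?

2

Build the tree from the bottom:
B(153) + A(182) → 335
C(192) + 335 → 527
A's leaf is at depth 2, giving a 2-bit codeword.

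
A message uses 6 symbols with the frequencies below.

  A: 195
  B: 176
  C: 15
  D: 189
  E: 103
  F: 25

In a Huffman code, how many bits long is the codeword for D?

Repeatedly merge the two smallest:
C(15) + F(25) → 40
40 + E(103) → 143
143 + B(176) → 319
D(189) + A(195) → 384
319 + 384 → 703
D sits 2 levels below the root, so its codeword is 2 bits.

2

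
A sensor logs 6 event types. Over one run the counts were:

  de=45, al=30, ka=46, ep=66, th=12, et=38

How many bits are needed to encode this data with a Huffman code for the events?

Greedily combine the two least-frequent nodes:
merge th(12) and al(30): 42
merge et(38) and 42: 80
merge de(45) and ka(46): 91
merge ep(66) and 80: 146
merge 91 and 146: 237
The encoded length is the sum of every internal node's weight: 42 + 80 + 91 + 146 + 237 = 596 bits.

596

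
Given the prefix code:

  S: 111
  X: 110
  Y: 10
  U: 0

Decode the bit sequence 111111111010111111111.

Read left to right; each codeword is recognised as soon as it completes (prefix code):
  111→S | 111→S | 111→S | 0→U | 10→Y | 111→S | 111→S | 111→S
Decoded message: SSSUYSSS

SSSUYSSS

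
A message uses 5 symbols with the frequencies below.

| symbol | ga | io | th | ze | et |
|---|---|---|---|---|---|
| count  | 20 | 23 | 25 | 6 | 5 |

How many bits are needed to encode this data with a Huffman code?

Greedily combine the two least-frequent nodes:
et(5) + ze(6) → 11
11 + ga(20) → 31
io(23) + th(25) → 48
31 + 48 → 79
Each symbol's bit-cost is frequency × depth; summing gives 169 bits (equivalently 11 + 31 + 48 + 79).

169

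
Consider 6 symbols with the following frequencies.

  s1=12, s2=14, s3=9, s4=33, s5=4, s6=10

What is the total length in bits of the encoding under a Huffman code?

193

Merge the two smallest weights repeatedly:
combine s5(4), s3(9) → 13
combine s6(10), s1(12) → 22
combine 13, s2(14) → 27
combine 22, 27 → 49
combine s4(33), 49 → 82
The encoded length is the sum of every internal node's weight: 13 + 22 + 27 + 49 + 82 = 193 bits.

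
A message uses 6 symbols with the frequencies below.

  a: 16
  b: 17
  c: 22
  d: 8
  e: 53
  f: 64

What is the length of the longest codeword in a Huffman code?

4

Merge the two lowest-weight nodes at each step:
d(8) + a(16) → 24
b(17) + c(22) → 39
24 + 39 → 63
e(53) + 63 → 116
f(64) + 116 → 180
Maximum depth reached is 4.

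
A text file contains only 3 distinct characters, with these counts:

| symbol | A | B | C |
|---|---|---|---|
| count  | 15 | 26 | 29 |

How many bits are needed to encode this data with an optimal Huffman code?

Merge the two smallest weights repeatedly:
merge A(15) and B(26): 41
merge C(29) and 41: 70
Total encoded bits = sum of merged weights = 41 + 70 = 111.

111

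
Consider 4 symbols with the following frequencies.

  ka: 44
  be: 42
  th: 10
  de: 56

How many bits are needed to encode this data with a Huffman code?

Greedily combine the two least-frequent nodes:
combine th(10), be(42) → 52
combine ka(44), 52 → 96
combine de(56), 96 → 152
The encoded length is the sum of every internal node's weight: 52 + 96 + 152 = 300 bits.

300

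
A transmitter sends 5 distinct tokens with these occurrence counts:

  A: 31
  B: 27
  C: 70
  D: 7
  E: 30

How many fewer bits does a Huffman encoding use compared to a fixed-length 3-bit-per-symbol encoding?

140

Fixed-length: 3 bits × 165 symbols = 495 bits.
Huffman merges:
D(7) + B(27) → 34
E(30) + A(31) → 61
34 + 61 → 95
C(70) + 95 → 165
Huffman total = 34 + 61 + 95 + 165 = 355 bits.
Saving = 495 − 355 = 140 bits.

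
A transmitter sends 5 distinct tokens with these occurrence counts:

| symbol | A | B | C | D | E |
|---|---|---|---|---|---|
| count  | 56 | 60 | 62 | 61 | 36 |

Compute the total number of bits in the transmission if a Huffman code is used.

642

Greedily combine the two least-frequent nodes:
E(36) + A(56) → 92
B(60) + D(61) → 121
C(62) + 92 → 154
121 + 154 → 275
Total encoded bits = sum of merged weights = 92 + 121 + 154 + 275 = 642.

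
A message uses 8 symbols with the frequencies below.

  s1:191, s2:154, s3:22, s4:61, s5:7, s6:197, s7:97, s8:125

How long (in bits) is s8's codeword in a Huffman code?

Repeatedly merge the two smallest:
s5(7) + s3(22) → 29
29 + s4(61) → 90
90 + s7(97) → 187
s8(125) + s2(154) → 279
187 + s1(191) → 378
s6(197) + 279 → 476
378 + 476 → 854
s8's leaf is at depth 3, giving a 3-bit codeword.

3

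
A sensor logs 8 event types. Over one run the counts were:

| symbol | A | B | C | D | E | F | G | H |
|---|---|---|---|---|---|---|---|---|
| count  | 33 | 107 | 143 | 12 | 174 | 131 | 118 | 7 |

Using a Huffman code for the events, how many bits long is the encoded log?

Greedily combine the two least-frequent nodes:
combine H(7), D(12) → 19
combine 19, A(33) → 52
combine 52, B(107) → 159
combine G(118), F(131) → 249
combine C(143), 159 → 302
combine E(174), 249 → 423
combine 302, 423 → 725
The encoded length is the sum of every internal node's weight: 19 + 52 + 159 + 249 + 302 + 423 + 725 = 1929 bits.

1929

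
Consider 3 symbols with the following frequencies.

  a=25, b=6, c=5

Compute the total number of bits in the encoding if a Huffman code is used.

47

Merge the two smallest weights repeatedly:
combine c(5), b(6) → 11
combine 11, a(25) → 36
The encoded length is the sum of every internal node's weight: 11 + 36 = 47 bits.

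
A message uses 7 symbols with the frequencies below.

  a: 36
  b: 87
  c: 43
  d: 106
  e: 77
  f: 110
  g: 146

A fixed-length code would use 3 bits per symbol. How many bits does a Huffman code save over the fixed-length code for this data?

177

Fixed-length: 3 bits × 605 symbols = 1815 bits.
Huffman merges:
merge a(36) and c(43): 79
merge e(77) and 79: 156
merge b(87) and d(106): 193
merge f(110) and g(146): 256
merge 156 and 193: 349
merge 256 and 349: 605
Huffman total = 79 + 156 + 193 + 256 + 349 + 605 = 1638 bits.
Saving = 1815 − 1638 = 177 bits.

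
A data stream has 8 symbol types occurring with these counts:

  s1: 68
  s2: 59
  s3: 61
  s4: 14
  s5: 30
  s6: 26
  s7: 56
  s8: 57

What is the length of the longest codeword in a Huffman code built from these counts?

Merge the two lowest-weight nodes at each step:
merge s4(14) and s6(26): 40
merge s5(30) and 40: 70
merge s7(56) and s8(57): 113
merge s2(59) and s3(61): 120
merge s1(68) and 70: 138
merge 113 and 120: 233
merge 138 and 233: 371
The rarest symbols sit at the bottom; the longest codeword is 4 bits.

4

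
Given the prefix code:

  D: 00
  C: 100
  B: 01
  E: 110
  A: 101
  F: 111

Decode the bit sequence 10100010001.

ADBDB

Read left to right; each codeword is recognised as soon as it completes (prefix code):
  101→A | 00→D | 01→B | 00→D | 01→B
Decoded message: ADBDB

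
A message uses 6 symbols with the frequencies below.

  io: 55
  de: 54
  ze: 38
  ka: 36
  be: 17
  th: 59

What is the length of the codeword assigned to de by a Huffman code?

2

Build the tree from the bottom:
be(17) + ka(36) → 53
ze(38) + 53 → 91
de(54) + io(55) → 109
th(59) + 91 → 150
109 + 150 → 259
de sits 2 levels below the root, so its codeword is 2 bits.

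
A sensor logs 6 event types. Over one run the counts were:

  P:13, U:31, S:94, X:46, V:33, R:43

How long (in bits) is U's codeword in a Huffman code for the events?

Huffman merges, smallest pair first:
merge P(13) and U(31): 44
merge V(33) and R(43): 76
merge 44 and X(46): 90
merge 76 and 90: 166
merge S(94) and 166: 260
U sits 4 levels below the root, so its codeword is 4 bits.

4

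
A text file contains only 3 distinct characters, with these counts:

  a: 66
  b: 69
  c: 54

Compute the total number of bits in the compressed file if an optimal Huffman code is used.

Greedily combine the two least-frequent nodes:
combine c(54), a(66) → 120
combine b(69), 120 → 189
The encoded length is the sum of every internal node's weight: 120 + 189 = 309 bits.

309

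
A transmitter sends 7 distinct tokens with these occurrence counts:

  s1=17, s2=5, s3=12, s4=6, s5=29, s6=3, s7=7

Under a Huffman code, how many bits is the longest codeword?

4

Merge the two lowest-weight nodes at each step:
combine s6(3), s2(5) → 8
combine s4(6), s7(7) → 13
combine 8, s3(12) → 20
combine 13, s1(17) → 30
combine 20, s5(29) → 49
combine 30, 49 → 79
The first pair merged (s6, s2) ends up deepest, at depth 4.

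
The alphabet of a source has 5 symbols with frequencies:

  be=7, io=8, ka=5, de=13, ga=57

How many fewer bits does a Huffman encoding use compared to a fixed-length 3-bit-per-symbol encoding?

Fixed-length: 3 bits × 90 symbols = 270 bits.
Huffman merges:
combine ka(5), be(7) → 12
combine io(8), 12 → 20
combine de(13), 20 → 33
combine 33, ga(57) → 90
Huffman total = 12 + 20 + 33 + 90 = 155 bits.
Saving = 270 − 155 = 115 bits.

115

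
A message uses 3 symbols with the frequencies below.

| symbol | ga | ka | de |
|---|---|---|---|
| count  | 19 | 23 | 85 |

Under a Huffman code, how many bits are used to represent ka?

2

Repeatedly merge the two smallest:
merge ga(19) and ka(23): 42
merge 42 and de(85): 127
ka's leaf is at depth 2, giving a 2-bit codeword.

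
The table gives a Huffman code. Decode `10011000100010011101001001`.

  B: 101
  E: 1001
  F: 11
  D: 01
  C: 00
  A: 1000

Read left to right; each codeword is recognised as soon as it completes (prefix code):
  1001→E | 1000→A | 1000→A | 1001→E | 11→F | 01→D | 00→C | 1001→E
Decoded message: EAAEFDCE

EAAEFDCE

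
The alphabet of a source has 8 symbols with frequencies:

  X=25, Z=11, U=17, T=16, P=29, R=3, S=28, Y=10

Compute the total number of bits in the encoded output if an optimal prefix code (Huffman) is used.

397

Greedily combine the two least-frequent nodes:
merge R(3) and Y(10): 13
merge Z(11) and 13: 24
merge T(16) and U(17): 33
merge 24 and X(25): 49
merge S(28) and P(29): 57
merge 33 and 49: 82
merge 57 and 82: 139
Total encoded bits = sum of merged weights = 13 + 24 + 33 + 49 + 57 + 82 + 139 = 397.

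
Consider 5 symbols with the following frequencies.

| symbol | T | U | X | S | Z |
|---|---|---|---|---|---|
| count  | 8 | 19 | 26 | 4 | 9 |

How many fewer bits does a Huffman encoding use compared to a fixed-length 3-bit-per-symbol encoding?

59

Fixed-length: 3 bits × 66 symbols = 198 bits.
Huffman merges:
merge S(4) and T(8): 12
merge Z(9) and 12: 21
merge U(19) and 21: 40
merge X(26) and 40: 66
Huffman total = 12 + 21 + 40 + 66 = 139 bits.
Saving = 198 − 139 = 59 bits.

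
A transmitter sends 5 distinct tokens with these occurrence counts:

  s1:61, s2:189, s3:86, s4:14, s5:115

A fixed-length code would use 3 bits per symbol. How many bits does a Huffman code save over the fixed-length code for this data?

418

Fixed-length: 3 bits × 465 symbols = 1395 bits.
Huffman merges:
combine s4(14), s1(61) → 75
combine 75, s3(86) → 161
combine s5(115), 161 → 276
combine s2(189), 276 → 465
Huffman total = 75 + 161 + 276 + 465 = 977 bits.
Saving = 1395 − 977 = 418 bits.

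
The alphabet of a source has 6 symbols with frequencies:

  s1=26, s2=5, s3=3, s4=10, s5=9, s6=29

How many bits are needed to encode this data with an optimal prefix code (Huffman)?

187

Build the Huffman tree bottom-up:
merge s3(3) and s2(5): 8
merge 8 and s5(9): 17
merge s4(10) and 17: 27
merge s1(26) and 27: 53
merge s6(29) and 53: 82
Each symbol's bit-cost is frequency × depth; summing gives 187 bits (equivalently 8 + 17 + 27 + 53 + 82).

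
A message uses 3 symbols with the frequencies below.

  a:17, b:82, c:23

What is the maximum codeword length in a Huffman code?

Merge the two lowest-weight nodes at each step:
combine a(17), c(23) → 40
combine 40, b(82) → 122
The first pair merged (a, c) ends up deepest, at depth 2.

2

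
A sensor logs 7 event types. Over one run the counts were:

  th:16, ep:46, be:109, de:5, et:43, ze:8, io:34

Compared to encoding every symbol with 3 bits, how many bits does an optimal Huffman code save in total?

Fixed-length: 3 bits × 261 symbols = 783 bits.
Huffman merges:
combine de(5), ze(8) → 13
combine 13, th(16) → 29
combine 29, io(34) → 63
combine et(43), ep(46) → 89
combine 63, 89 → 152
combine be(109), 152 → 261
Huffman total = 13 + 29 + 63 + 89 + 152 + 261 = 607 bits.
Saving = 783 − 607 = 176 bits.

176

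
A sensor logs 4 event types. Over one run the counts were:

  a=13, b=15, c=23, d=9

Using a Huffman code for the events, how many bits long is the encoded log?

Build the Huffman tree bottom-up:
merge d(9) and a(13): 22
merge b(15) and 22: 37
merge c(23) and 37: 60
The encoded length is the sum of every internal node's weight: 22 + 37 + 60 = 119 bits.

119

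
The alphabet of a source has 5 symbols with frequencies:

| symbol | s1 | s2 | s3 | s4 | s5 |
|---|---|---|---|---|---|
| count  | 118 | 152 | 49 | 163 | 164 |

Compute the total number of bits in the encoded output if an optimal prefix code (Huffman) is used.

Build the Huffman tree bottom-up:
s3(49) + s1(118) → 167
s2(152) + s4(163) → 315
s5(164) + 167 → 331
315 + 331 → 646
The encoded length is the sum of every internal node's weight: 167 + 315 + 331 + 646 = 1459 bits.

1459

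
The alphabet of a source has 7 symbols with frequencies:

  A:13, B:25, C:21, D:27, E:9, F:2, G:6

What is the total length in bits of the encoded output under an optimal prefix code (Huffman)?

Build the Huffman tree bottom-up:
merge F(2) and G(6): 8
merge 8 and E(9): 17
merge A(13) and 17: 30
merge C(21) and B(25): 46
merge D(27) and 30: 57
merge 46 and 57: 103
Each symbol's bit-cost is frequency × depth; summing gives 261 bits (equivalently 8 + 17 + 30 + 46 + 57 + 103).

261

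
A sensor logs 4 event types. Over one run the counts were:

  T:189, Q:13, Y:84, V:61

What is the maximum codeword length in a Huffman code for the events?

3

Merge the two lowest-weight nodes at each step:
Q(13) + V(61) → 74
74 + Y(84) → 158
158 + T(189) → 347
The first pair merged (Q, V) ends up deepest, at depth 3.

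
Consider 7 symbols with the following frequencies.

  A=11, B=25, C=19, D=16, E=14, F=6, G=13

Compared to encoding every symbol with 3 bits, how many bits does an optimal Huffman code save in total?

27

Fixed-length: 3 bits × 104 symbols = 312 bits.
Huffman merges:
merge F(6) and A(11): 17
merge G(13) and E(14): 27
merge D(16) and 17: 33
merge C(19) and B(25): 44
merge 27 and 33: 60
merge 44 and 60: 104
Huffman total = 17 + 27 + 33 + 44 + 60 + 104 = 285 bits.
Saving = 312 − 285 = 27 bits.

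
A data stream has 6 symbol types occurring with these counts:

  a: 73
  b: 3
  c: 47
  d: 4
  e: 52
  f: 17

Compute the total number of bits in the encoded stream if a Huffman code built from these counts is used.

421

Merge the two smallest weights repeatedly:
merge b(3) and d(4): 7
merge 7 and f(17): 24
merge 24 and c(47): 71
merge e(52) and 71: 123
merge a(73) and 123: 196
The encoded length is the sum of every internal node's weight: 7 + 24 + 71 + 123 + 196 = 421 bits.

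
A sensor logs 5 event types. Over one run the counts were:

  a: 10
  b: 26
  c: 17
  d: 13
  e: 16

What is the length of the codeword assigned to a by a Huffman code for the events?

Repeatedly merge the two smallest:
combine a(10), d(13) → 23
combine e(16), c(17) → 33
combine 23, b(26) → 49
combine 33, 49 → 82
The subtree containing a is merged 3 times, so code length = 3.

3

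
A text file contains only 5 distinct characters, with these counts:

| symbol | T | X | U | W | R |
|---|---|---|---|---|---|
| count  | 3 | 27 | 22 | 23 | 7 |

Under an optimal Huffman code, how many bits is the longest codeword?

Merge the two lowest-weight nodes at each step:
T(3) + R(7) → 10
10 + U(22) → 32
W(23) + X(27) → 50
32 + 50 → 82
Maximum depth reached is 3.

3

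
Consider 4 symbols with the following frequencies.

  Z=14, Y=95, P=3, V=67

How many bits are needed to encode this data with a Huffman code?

Build the Huffman tree bottom-up:
combine P(3), Z(14) → 17
combine 17, V(67) → 84
combine 84, Y(95) → 179
Each symbol's bit-cost is frequency × depth; summing gives 280 bits (equivalently 17 + 84 + 179).

280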